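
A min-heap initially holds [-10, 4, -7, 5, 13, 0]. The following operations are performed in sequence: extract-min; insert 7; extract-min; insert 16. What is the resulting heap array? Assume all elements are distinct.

extract-min → returns -10:
  remove root -10; move last element 0 to root → [0, 4, -7, 5, 13]
  0 vs smaller child -7 at index 2, swap → [-7, 4, 0, 5, 13]
insert 7:
  append 7 at index 5 → [-7, 4, 0, 5, 13, 7] (no swap needed)
extract-min → returns -7:
  remove root -7; move last element 7 to root → [7, 4, 0, 5, 13]
  7 vs smaller child 0 at index 2, swap → [0, 4, 7, 5, 13]
insert 16:
  append 16 at index 5 → [0, 4, 7, 5, 13, 16] (no swap needed)

[0, 4, 7, 5, 13, 16]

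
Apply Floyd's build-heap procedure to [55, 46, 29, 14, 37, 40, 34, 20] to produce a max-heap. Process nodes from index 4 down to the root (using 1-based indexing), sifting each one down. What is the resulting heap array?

[55, 46, 40, 20, 37, 29, 34, 14]

sift down from index 4:
  14 vs only child 20 at index 8, swap → [55, 46, 29, 20, 37, 40, 34, 14]
sift down from index 3:
  29 vs larger child 40 at index 6, swap → [55, 46, 40, 20, 37, 29, 34, 14]
sift down from index 2: already satisfies heap property
sift down from index 1: already satisfies heap property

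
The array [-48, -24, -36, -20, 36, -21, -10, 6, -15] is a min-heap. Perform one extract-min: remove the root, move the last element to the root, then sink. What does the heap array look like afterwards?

remove root -48; move last element -15 to root → [-15, -24, -36, -20, 36, -21, -10, 6]
-15 vs smaller child -36 at index 2, swap → [-36, -24, -15, -20, 36, -21, -10, 6]
-15 vs smaller child -21 at index 5, swap → [-36, -24, -21, -20, 36, -15, -10, 6]

[-36, -24, -21, -20, 36, -15, -10, 6]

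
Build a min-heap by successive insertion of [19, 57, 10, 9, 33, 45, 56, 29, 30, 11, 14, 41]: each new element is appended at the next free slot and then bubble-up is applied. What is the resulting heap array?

Insert 19:
  append 19 at index 0 → [19] (no swap needed)
Insert 57:
  append 57 at index 1 → [19, 57] (no swap needed)
Insert 10:
  append 10 at index 2 → [19, 57, 10]
  10 < parent 19 at index 0, swap → [10, 57, 19]
Insert 9:
  append 9 at index 3 → [10, 57, 19, 9]
  9 < parent 57 at index 1, swap → [10, 9, 19, 57]
  9 < parent 10 at index 0, swap → [9, 10, 19, 57]
Insert 33:
  append 33 at index 4 → [9, 10, 19, 57, 33] (no swap needed)
Insert 45:
  append 45 at index 5 → [9, 10, 19, 57, 33, 45] (no swap needed)
Insert 56:
  append 56 at index 6 → [9, 10, 19, 57, 33, 45, 56] (no swap needed)
Insert 29:
  append 29 at index 7 → [9, 10, 19, 57, 33, 45, 56, 29]
  29 < parent 57 at index 3, swap → [9, 10, 19, 29, 33, 45, 56, 57]
Insert 30:
  append 30 at index 8 → [9, 10, 19, 29, 33, 45, 56, 57, 30] (no swap needed)
Insert 11:
  append 11 at index 9 → [9, 10, 19, 29, 33, 45, 56, 57, 30, 11]
  11 < parent 33 at index 4, swap → [9, 10, 19, 29, 11, 45, 56, 57, 30, 33]
Insert 14:
  append 14 at index 10 → [9, 10, 19, 29, 11, 45, 56, 57, 30, 33, 14] (no swap needed)
Insert 41:
  append 41 at index 11 → [9, 10, 19, 29, 11, 45, 56, 57, 30, 33, 14, 41]
  41 < parent 45 at index 5, swap → [9, 10, 19, 29, 11, 41, 56, 57, 30, 33, 14, 45]

[9, 10, 19, 29, 11, 41, 56, 57, 30, 33, 14, 45]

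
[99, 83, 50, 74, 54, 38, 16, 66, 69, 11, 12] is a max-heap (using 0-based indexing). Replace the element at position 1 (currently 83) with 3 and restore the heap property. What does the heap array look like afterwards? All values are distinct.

[99, 74, 50, 69, 54, 38, 16, 66, 3, 11, 12]

set index 1 from 83 to 3 → [99, 3, 50, 74, 54, 38, 16, 66, 69, 11, 12]
3 vs larger child 74 at index 3, swap → [99, 74, 50, 3, 54, 38, 16, 66, 69, 11, 12]
3 vs larger child 69 at index 8, swap → [99, 74, 50, 69, 54, 38, 16, 66, 3, 11, 12]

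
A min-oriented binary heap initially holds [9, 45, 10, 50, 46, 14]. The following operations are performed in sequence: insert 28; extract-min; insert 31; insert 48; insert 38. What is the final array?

[10, 38, 14, 45, 46, 28, 31, 50, 48]

insert 28:
  append 28 at index 6 → [9, 45, 10, 50, 46, 14, 28] (no swap needed)
extract-min → returns 9:
  remove root 9; move last element 28 to root → [28, 45, 10, 50, 46, 14]
  28 vs smaller child 10 at index 2, swap → [10, 45, 28, 50, 46, 14]
  28 vs only child 14 at index 5, swap → [10, 45, 14, 50, 46, 28]
insert 31:
  append 31 at index 6 → [10, 45, 14, 50, 46, 28, 31] (no swap needed)
insert 48:
  append 48 at index 7 → [10, 45, 14, 50, 46, 28, 31, 48]
  48 < parent 50 at index 3, swap → [10, 45, 14, 48, 46, 28, 31, 50]
insert 38:
  append 38 at index 8 → [10, 45, 14, 48, 46, 28, 31, 50, 38]
  38 < parent 48 at index 3, swap → [10, 45, 14, 38, 46, 28, 31, 50, 48]
  38 < parent 45 at index 1, swap → [10, 38, 14, 45, 46, 28, 31, 50, 48]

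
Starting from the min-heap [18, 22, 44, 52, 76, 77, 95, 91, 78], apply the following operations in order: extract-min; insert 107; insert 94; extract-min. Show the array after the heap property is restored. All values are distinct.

[44, 52, 77, 78, 76, 94, 95, 91, 107]

extract-min → returns 18:
  remove root 18; move last element 78 to root → [78, 22, 44, 52, 76, 77, 95, 91]
  78 vs smaller child 22 at index 1, swap → [22, 78, 44, 52, 76, 77, 95, 91]
  78 vs smaller child 52 at index 3, swap → [22, 52, 44, 78, 76, 77, 95, 91]
insert 107:
  append 107 at index 8 → [22, 52, 44, 78, 76, 77, 95, 91, 107] (no swap needed)
insert 94:
  append 94 at index 9 → [22, 52, 44, 78, 76, 77, 95, 91, 107, 94] (no swap needed)
extract-min → returns 22:
  remove root 22; move last element 94 to root → [94, 52, 44, 78, 76, 77, 95, 91, 107]
  94 vs smaller child 44 at index 2, swap → [44, 52, 94, 78, 76, 77, 95, 91, 107]
  94 vs smaller child 77 at index 5, swap → [44, 52, 77, 78, 76, 94, 95, 91, 107]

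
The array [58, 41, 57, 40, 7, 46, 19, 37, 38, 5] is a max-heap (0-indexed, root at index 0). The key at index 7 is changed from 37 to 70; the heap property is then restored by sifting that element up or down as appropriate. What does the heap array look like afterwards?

set index 7 from 37 to 70 → [58, 41, 57, 40, 7, 46, 19, 70, 38, 5]
70 > parent 40 at index 3, swap → [58, 41, 57, 70, 7, 46, 19, 40, 38, 5]
70 > parent 41 at index 1, swap → [58, 70, 57, 41, 7, 46, 19, 40, 38, 5]
70 > parent 58 at index 0, swap → [70, 58, 57, 41, 7, 46, 19, 40, 38, 5]

[70, 58, 57, 41, 7, 46, 19, 40, 38, 5]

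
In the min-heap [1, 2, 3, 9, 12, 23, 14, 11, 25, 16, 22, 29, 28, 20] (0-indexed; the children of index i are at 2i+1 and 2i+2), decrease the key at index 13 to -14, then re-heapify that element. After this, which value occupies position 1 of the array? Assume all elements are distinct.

set index 13 from 20 to -14 → [1, 2, 3, 9, 12, 23, 14, 11, 25, 16, 22, 29, 28, -14]
-14 < parent 14 at index 6, swap → [1, 2, 3, 9, 12, 23, -14, 11, 25, 16, 22, 29, 28, 14]
-14 < parent 3 at index 2, swap → [1, 2, -14, 9, 12, 23, 3, 11, 25, 16, 22, 29, 28, 14]
-14 < parent 1 at index 0, swap → [-14, 2, 1, 9, 12, 23, 3, 11, 25, 16, 22, 29, 28, 14]
resulting array: [-14, 2, 1, 9, 12, 23, 3, 11, 25, 16, 22, 29, 28, 14]

2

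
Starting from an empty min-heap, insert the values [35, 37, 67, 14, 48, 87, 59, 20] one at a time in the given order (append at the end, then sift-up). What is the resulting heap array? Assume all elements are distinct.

Insert 35:
  append 35 at index 0 → [35] (no swap needed)
Insert 37:
  append 37 at index 1 → [35, 37] (no swap needed)
Insert 67:
  append 67 at index 2 → [35, 37, 67] (no swap needed)
Insert 14:
  append 14 at index 3 → [35, 37, 67, 14]
  14 < parent 37 at index 1, swap → [35, 14, 67, 37]
  14 < parent 35 at index 0, swap → [14, 35, 67, 37]
Insert 48:
  append 48 at index 4 → [14, 35, 67, 37, 48] (no swap needed)
Insert 87:
  append 87 at index 5 → [14, 35, 67, 37, 48, 87] (no swap needed)
Insert 59:
  append 59 at index 6 → [14, 35, 67, 37, 48, 87, 59]
  59 < parent 67 at index 2, swap → [14, 35, 59, 37, 48, 87, 67]
Insert 20:
  append 20 at index 7 → [14, 35, 59, 37, 48, 87, 67, 20]
  20 < parent 37 at index 3, swap → [14, 35, 59, 20, 48, 87, 67, 37]
  20 < parent 35 at index 1, swap → [14, 20, 59, 35, 48, 87, 67, 37]

[14, 20, 59, 35, 48, 87, 67, 37]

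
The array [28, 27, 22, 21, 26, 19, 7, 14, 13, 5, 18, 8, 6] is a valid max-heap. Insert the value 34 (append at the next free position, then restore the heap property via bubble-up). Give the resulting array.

[34, 27, 28, 21, 26, 19, 22, 14, 13, 5, 18, 8, 6, 7]

append 34 at index 13 → [28, 27, 22, 21, 26, 19, 7, 14, 13, 5, 18, 8, 6, 34]
34 > parent 7 at index 6, swap → [28, 27, 22, 21, 26, 19, 34, 14, 13, 5, 18, 8, 6, 7]
34 > parent 22 at index 2, swap → [28, 27, 34, 21, 26, 19, 22, 14, 13, 5, 18, 8, 6, 7]
34 > parent 28 at index 0, swap → [34, 27, 28, 21, 26, 19, 22, 14, 13, 5, 18, 8, 6, 7]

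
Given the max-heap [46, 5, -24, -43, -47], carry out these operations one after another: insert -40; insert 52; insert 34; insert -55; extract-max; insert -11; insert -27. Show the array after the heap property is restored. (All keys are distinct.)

insert -40:
  append -40 at index 5 → [46, 5, -24, -43, -47, -40] (no swap needed)
insert 52:
  append 52 at index 6 → [46, 5, -24, -43, -47, -40, 52]
  52 > parent -24 at index 2, swap → [46, 5, 52, -43, -47, -40, -24]
  52 > parent 46 at index 0, swap → [52, 5, 46, -43, -47, -40, -24]
insert 34:
  append 34 at index 7 → [52, 5, 46, -43, -47, -40, -24, 34]
  34 > parent -43 at index 3, swap → [52, 5, 46, 34, -47, -40, -24, -43]
  34 > parent 5 at index 1, swap → [52, 34, 46, 5, -47, -40, -24, -43]
insert -55:
  append -55 at index 8 → [52, 34, 46, 5, -47, -40, -24, -43, -55] (no swap needed)
extract-max → returns 52:
  remove root 52; move last element -55 to root → [-55, 34, 46, 5, -47, -40, -24, -43]
  -55 vs larger child 46 at index 2, swap → [46, 34, -55, 5, -47, -40, -24, -43]
  -55 vs larger child -24 at index 6, swap → [46, 34, -24, 5, -47, -40, -55, -43]
insert -11:
  append -11 at index 8 → [46, 34, -24, 5, -47, -40, -55, -43, -11] (no swap needed)
insert -27:
  append -27 at index 9 → [46, 34, -24, 5, -47, -40, -55, -43, -11, -27]
  -27 > parent -47 at index 4, swap → [46, 34, -24, 5, -27, -40, -55, -43, -11, -47]

[46, 34, -24, 5, -27, -40, -55, -43, -11, -47]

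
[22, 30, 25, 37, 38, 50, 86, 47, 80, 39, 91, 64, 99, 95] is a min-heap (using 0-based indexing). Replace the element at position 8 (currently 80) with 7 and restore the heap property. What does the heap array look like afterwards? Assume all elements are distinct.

set index 8 from 80 to 7 → [22, 30, 25, 37, 38, 50, 86, 47, 7, 39, 91, 64, 99, 95]
7 < parent 37 at index 3, swap → [22, 30, 25, 7, 38, 50, 86, 47, 37, 39, 91, 64, 99, 95]
7 < parent 30 at index 1, swap → [22, 7, 25, 30, 38, 50, 86, 47, 37, 39, 91, 64, 99, 95]
7 < parent 22 at index 0, swap → [7, 22, 25, 30, 38, 50, 86, 47, 37, 39, 91, 64, 99, 95]

[7, 22, 25, 30, 38, 50, 86, 47, 37, 39, 91, 64, 99, 95]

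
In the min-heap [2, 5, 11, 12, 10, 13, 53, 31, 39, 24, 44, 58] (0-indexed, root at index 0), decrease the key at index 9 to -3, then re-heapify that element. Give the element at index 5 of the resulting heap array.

set index 9 from 24 to -3 → [2, 5, 11, 12, 10, 13, 53, 31, 39, -3, 44, 58]
-3 < parent 10 at index 4, swap → [2, 5, 11, 12, -3, 13, 53, 31, 39, 10, 44, 58]
-3 < parent 5 at index 1, swap → [2, -3, 11, 12, 5, 13, 53, 31, 39, 10, 44, 58]
-3 < parent 2 at index 0, swap → [-3, 2, 11, 12, 5, 13, 53, 31, 39, 10, 44, 58]
resulting array: [-3, 2, 11, 12, 5, 13, 53, 31, 39, 10, 44, 58]

13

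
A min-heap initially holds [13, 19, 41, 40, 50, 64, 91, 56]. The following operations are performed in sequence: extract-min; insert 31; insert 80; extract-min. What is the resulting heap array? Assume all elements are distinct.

extract-min → returns 13:
  remove root 13; move last element 56 to root → [56, 19, 41, 40, 50, 64, 91]
  56 vs smaller child 19 at index 1, swap → [19, 56, 41, 40, 50, 64, 91]
  56 vs smaller child 40 at index 3, swap → [19, 40, 41, 56, 50, 64, 91]
insert 31:
  append 31 at index 7 → [19, 40, 41, 56, 50, 64, 91, 31]
  31 < parent 56 at index 3, swap → [19, 40, 41, 31, 50, 64, 91, 56]
  31 < parent 40 at index 1, swap → [19, 31, 41, 40, 50, 64, 91, 56]
insert 80:
  append 80 at index 8 → [19, 31, 41, 40, 50, 64, 91, 56, 80] (no swap needed)
extract-min → returns 19:
  remove root 19; move last element 80 to root → [80, 31, 41, 40, 50, 64, 91, 56]
  80 vs smaller child 31 at index 1, swap → [31, 80, 41, 40, 50, 64, 91, 56]
  80 vs smaller child 40 at index 3, swap → [31, 40, 41, 80, 50, 64, 91, 56]
  80 vs only child 56 at index 7, swap → [31, 40, 41, 56, 50, 64, 91, 80]

[31, 40, 41, 56, 50, 64, 91, 80]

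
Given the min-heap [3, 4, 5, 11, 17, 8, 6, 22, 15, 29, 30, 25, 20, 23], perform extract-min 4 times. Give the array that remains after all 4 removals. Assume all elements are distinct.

[8, 11, 20, 15, 17, 25, 30, 22, 23, 29]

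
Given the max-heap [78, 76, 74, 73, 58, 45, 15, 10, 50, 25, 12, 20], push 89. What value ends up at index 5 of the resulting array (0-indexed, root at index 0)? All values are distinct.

74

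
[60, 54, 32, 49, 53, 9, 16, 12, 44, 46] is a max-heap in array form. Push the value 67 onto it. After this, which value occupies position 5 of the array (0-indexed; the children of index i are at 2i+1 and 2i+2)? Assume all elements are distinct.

append 67 at index 10 → [60, 54, 32, 49, 53, 9, 16, 12, 44, 46, 67]
67 > parent 53 at index 4, swap → [60, 54, 32, 49, 67, 9, 16, 12, 44, 46, 53]
67 > parent 54 at index 1, swap → [60, 67, 32, 49, 54, 9, 16, 12, 44, 46, 53]
67 > parent 60 at index 0, swap → [67, 60, 32, 49, 54, 9, 16, 12, 44, 46, 53]
resulting array: [67, 60, 32, 49, 54, 9, 16, 12, 44, 46, 53]

9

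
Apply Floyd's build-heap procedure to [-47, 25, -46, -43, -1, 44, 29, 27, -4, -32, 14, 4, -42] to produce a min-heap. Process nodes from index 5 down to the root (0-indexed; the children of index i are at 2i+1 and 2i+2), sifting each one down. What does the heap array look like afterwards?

[-47, -43, -46, -4, -32, -42, 29, 27, 25, -1, 14, 4, 44]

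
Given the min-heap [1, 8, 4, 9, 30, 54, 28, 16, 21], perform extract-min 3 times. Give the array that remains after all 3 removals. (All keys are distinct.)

[9, 16, 21, 28, 30, 54]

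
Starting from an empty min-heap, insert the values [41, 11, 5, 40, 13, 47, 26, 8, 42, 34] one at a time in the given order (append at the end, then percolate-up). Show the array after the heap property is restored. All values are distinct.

[5, 8, 11, 13, 34, 47, 26, 41, 42, 40]

Insert 41:
  append 41 at index 0 → [41] (no swap needed)
Insert 11:
  append 11 at index 1 → [41, 11]
  11 < parent 41 at index 0, swap → [11, 41]
Insert 5:
  append 5 at index 2 → [11, 41, 5]
  5 < parent 11 at index 0, swap → [5, 41, 11]
Insert 40:
  append 40 at index 3 → [5, 41, 11, 40]
  40 < parent 41 at index 1, swap → [5, 40, 11, 41]
Insert 13:
  append 13 at index 4 → [5, 40, 11, 41, 13]
  13 < parent 40 at index 1, swap → [5, 13, 11, 41, 40]
Insert 47:
  append 47 at index 5 → [5, 13, 11, 41, 40, 47] (no swap needed)
Insert 26:
  append 26 at index 6 → [5, 13, 11, 41, 40, 47, 26] (no swap needed)
Insert 8:
  append 8 at index 7 → [5, 13, 11, 41, 40, 47, 26, 8]
  8 < parent 41 at index 3, swap → [5, 13, 11, 8, 40, 47, 26, 41]
  8 < parent 13 at index 1, swap → [5, 8, 11, 13, 40, 47, 26, 41]
Insert 42:
  append 42 at index 8 → [5, 8, 11, 13, 40, 47, 26, 41, 42] (no swap needed)
Insert 34:
  append 34 at index 9 → [5, 8, 11, 13, 40, 47, 26, 41, 42, 34]
  34 < parent 40 at index 4, swap → [5, 8, 11, 13, 34, 47, 26, 41, 42, 40]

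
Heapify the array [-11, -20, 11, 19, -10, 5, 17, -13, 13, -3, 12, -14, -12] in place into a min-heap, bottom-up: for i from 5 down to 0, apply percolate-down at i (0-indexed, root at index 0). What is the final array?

[-20, -13, -14, -11, -10, -12, 17, 19, 13, -3, 12, 5, 11]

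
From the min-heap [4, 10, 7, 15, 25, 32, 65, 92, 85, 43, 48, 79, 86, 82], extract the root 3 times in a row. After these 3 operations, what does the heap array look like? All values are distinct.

[15, 25, 32, 85, 43, 79, 65, 92, 86, 82, 48]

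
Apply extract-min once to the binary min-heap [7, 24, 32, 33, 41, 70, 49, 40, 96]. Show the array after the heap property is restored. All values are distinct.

remove root 7; move last element 96 to root → [96, 24, 32, 33, 41, 70, 49, 40]
96 vs smaller child 24 at index 1, swap → [24, 96, 32, 33, 41, 70, 49, 40]
96 vs smaller child 33 at index 3, swap → [24, 33, 32, 96, 41, 70, 49, 40]
96 vs only child 40 at index 7, swap → [24, 33, 32, 40, 41, 70, 49, 96]

[24, 33, 32, 40, 41, 70, 49, 96]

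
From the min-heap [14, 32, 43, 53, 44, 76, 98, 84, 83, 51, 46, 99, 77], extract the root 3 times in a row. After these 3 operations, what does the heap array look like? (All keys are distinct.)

extract-min #1 returns 14:
  remove root 14; move last element 77 to root → [77, 32, 43, 53, 44, 76, 98, 84, 83, 51, 46, 99]
  77 vs smaller child 32 at index 1, swap → [32, 77, 43, 53, 44, 76, 98, 84, 83, 51, 46, 99]
  77 vs smaller child 44 at index 4, swap → [32, 44, 43, 53, 77, 76, 98, 84, 83, 51, 46, 99]
  77 vs smaller child 46 at index 10, swap → [32, 44, 43, 53, 46, 76, 98, 84, 83, 51, 77, 99]
extract-min #2 returns 32:
  remove root 32; move last element 99 to root → [99, 44, 43, 53, 46, 76, 98, 84, 83, 51, 77]
  99 vs smaller child 43 at index 2, swap → [43, 44, 99, 53, 46, 76, 98, 84, 83, 51, 77]
  99 vs smaller child 76 at index 5, swap → [43, 44, 76, 53, 46, 99, 98, 84, 83, 51, 77]
extract-min #3 returns 43:
  remove root 43; move last element 77 to root → [77, 44, 76, 53, 46, 99, 98, 84, 83, 51]
  77 vs smaller child 44 at index 1, swap → [44, 77, 76, 53, 46, 99, 98, 84, 83, 51]
  77 vs smaller child 46 at index 4, swap → [44, 46, 76, 53, 77, 99, 98, 84, 83, 51]
  77 vs only child 51 at index 9, swap → [44, 46, 76, 53, 51, 99, 98, 84, 83, 77]

[44, 46, 76, 53, 51, 99, 98, 84, 83, 77]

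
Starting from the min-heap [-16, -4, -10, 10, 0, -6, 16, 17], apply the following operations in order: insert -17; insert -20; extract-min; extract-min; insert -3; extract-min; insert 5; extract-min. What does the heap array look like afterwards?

[-6, -4, 5, -3, 0, 10, 16, 17]

insert -17:
  append -17 at index 8 → [-16, -4, -10, 10, 0, -6, 16, 17, -17]
  -17 < parent 10 at index 3, swap → [-16, -4, -10, -17, 0, -6, 16, 17, 10]
  -17 < parent -4 at index 1, swap → [-16, -17, -10, -4, 0, -6, 16, 17, 10]
  -17 < parent -16 at index 0, swap → [-17, -16, -10, -4, 0, -6, 16, 17, 10]
insert -20:
  append -20 at index 9 → [-17, -16, -10, -4, 0, -6, 16, 17, 10, -20]
  -20 < parent 0 at index 4, swap → [-17, -16, -10, -4, -20, -6, 16, 17, 10, 0]
  -20 < parent -16 at index 1, swap → [-17, -20, -10, -4, -16, -6, 16, 17, 10, 0]
  -20 < parent -17 at index 0, swap → [-20, -17, -10, -4, -16, -6, 16, 17, 10, 0]
extract-min → returns -20:
  remove root -20; move last element 0 to root → [0, -17, -10, -4, -16, -6, 16, 17, 10]
  0 vs smaller child -17 at index 1, swap → [-17, 0, -10, -4, -16, -6, 16, 17, 10]
  0 vs smaller child -16 at index 4, swap → [-17, -16, -10, -4, 0, -6, 16, 17, 10]
extract-min → returns -17:
  remove root -17; move last element 10 to root → [10, -16, -10, -4, 0, -6, 16, 17]
  10 vs smaller child -16 at index 1, swap → [-16, 10, -10, -4, 0, -6, 16, 17]
  10 vs smaller child -4 at index 3, swap → [-16, -4, -10, 10, 0, -6, 16, 17]
insert -3:
  append -3 at index 8 → [-16, -4, -10, 10, 0, -6, 16, 17, -3]
  -3 < parent 10 at index 3, swap → [-16, -4, -10, -3, 0, -6, 16, 17, 10]
extract-min → returns -16:
  remove root -16; move last element 10 to root → [10, -4, -10, -3, 0, -6, 16, 17]
  10 vs smaller child -10 at index 2, swap → [-10, -4, 10, -3, 0, -6, 16, 17]
  10 vs smaller child -6 at index 5, swap → [-10, -4, -6, -3, 0, 10, 16, 17]
insert 5:
  append 5 at index 8 → [-10, -4, -6, -3, 0, 10, 16, 17, 5] (no swap needed)
extract-min → returns -10:
  remove root -10; move last element 5 to root → [5, -4, -6, -3, 0, 10, 16, 17]
  5 vs smaller child -6 at index 2, swap → [-6, -4, 5, -3, 0, 10, 16, 17]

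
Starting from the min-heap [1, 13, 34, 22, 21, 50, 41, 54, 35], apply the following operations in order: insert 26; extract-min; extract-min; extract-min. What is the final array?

insert 26:
  append 26 at index 9 → [1, 13, 34, 22, 21, 50, 41, 54, 35, 26] (no swap needed)
extract-min → returns 1:
  remove root 1; move last element 26 to root → [26, 13, 34, 22, 21, 50, 41, 54, 35]
  26 vs smaller child 13 at index 1, swap → [13, 26, 34, 22, 21, 50, 41, 54, 35]
  26 vs smaller child 21 at index 4, swap → [13, 21, 34, 22, 26, 50, 41, 54, 35]
extract-min → returns 13:
  remove root 13; move last element 35 to root → [35, 21, 34, 22, 26, 50, 41, 54]
  35 vs smaller child 21 at index 1, swap → [21, 35, 34, 22, 26, 50, 41, 54]
  35 vs smaller child 22 at index 3, swap → [21, 22, 34, 35, 26, 50, 41, 54]
extract-min → returns 21:
  remove root 21; move last element 54 to root → [54, 22, 34, 35, 26, 50, 41]
  54 vs smaller child 22 at index 1, swap → [22, 54, 34, 35, 26, 50, 41]
  54 vs smaller child 26 at index 4, swap → [22, 26, 34, 35, 54, 50, 41]

[22, 26, 34, 35, 54, 50, 41]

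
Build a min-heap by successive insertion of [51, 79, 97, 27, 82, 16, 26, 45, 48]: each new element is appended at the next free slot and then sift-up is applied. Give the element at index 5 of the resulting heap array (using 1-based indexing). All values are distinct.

82

Insert 51:
  append 51 at index 1 → [51] (no swap needed)
Insert 79:
  append 79 at index 2 → [51, 79] (no swap needed)
Insert 97:
  append 97 at index 3 → [51, 79, 97] (no swap needed)
Insert 27:
  append 27 at index 4 → [51, 79, 97, 27]
  27 < parent 79 at index 2, swap → [51, 27, 97, 79]
  27 < parent 51 at index 1, swap → [27, 51, 97, 79]
Insert 82:
  append 82 at index 5 → [27, 51, 97, 79, 82] (no swap needed)
Insert 16:
  append 16 at index 6 → [27, 51, 97, 79, 82, 16]
  16 < parent 97 at index 3, swap → [27, 51, 16, 79, 82, 97]
  16 < parent 27 at index 1, swap → [16, 51, 27, 79, 82, 97]
Insert 26:
  append 26 at index 7 → [16, 51, 27, 79, 82, 97, 26]
  26 < parent 27 at index 3, swap → [16, 51, 26, 79, 82, 97, 27]
Insert 45:
  append 45 at index 8 → [16, 51, 26, 79, 82, 97, 27, 45]
  45 < parent 79 at index 4, swap → [16, 51, 26, 45, 82, 97, 27, 79]
  45 < parent 51 at index 2, swap → [16, 45, 26, 51, 82, 97, 27, 79]
Insert 48:
  append 48 at index 9 → [16, 45, 26, 51, 82, 97, 27, 79, 48]
  48 < parent 51 at index 4, swap → [16, 45, 26, 48, 82, 97, 27, 79, 51]
resulting array: [16, 45, 26, 48, 82, 97, 27, 79, 51]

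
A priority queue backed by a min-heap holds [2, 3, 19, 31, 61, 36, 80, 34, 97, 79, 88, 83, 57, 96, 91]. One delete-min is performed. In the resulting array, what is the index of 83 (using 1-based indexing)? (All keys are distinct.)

remove root 2; move last element 91 to root → [91, 3, 19, 31, 61, 36, 80, 34, 97, 79, 88, 83, 57, 96]
91 vs smaller child 3 at index 2, swap → [3, 91, 19, 31, 61, 36, 80, 34, 97, 79, 88, 83, 57, 96]
91 vs smaller child 31 at index 4, swap → [3, 31, 19, 91, 61, 36, 80, 34, 97, 79, 88, 83, 57, 96]
91 vs smaller child 34 at index 8, swap → [3, 31, 19, 34, 61, 36, 80, 91, 97, 79, 88, 83, 57, 96]
resulting array: [3, 31, 19, 34, 61, 36, 80, 91, 97, 79, 88, 83, 57, 96]

12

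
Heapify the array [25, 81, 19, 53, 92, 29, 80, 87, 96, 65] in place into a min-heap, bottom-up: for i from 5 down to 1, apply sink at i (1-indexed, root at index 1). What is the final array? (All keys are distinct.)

sift down from index 5:
  92 vs only child 65 at index 10, swap → [25, 81, 19, 53, 65, 29, 80, 87, 96, 92]
sift down from index 4: already satisfies heap property
sift down from index 3: already satisfies heap property
sift down from index 2:
  81 vs smaller child 53 at index 4, swap → [25, 53, 19, 81, 65, 29, 80, 87, 96, 92]
sift down from index 1:
  25 vs smaller child 19 at index 3, swap → [19, 53, 25, 81, 65, 29, 80, 87, 96, 92]

[19, 53, 25, 81, 65, 29, 80, 87, 96, 92]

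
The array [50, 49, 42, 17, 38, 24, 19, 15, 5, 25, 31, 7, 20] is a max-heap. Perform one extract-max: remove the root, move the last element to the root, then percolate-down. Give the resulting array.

remove root 50; move last element 20 to root → [20, 49, 42, 17, 38, 24, 19, 15, 5, 25, 31, 7]
20 vs larger child 49 at index 1, swap → [49, 20, 42, 17, 38, 24, 19, 15, 5, 25, 31, 7]
20 vs larger child 38 at index 4, swap → [49, 38, 42, 17, 20, 24, 19, 15, 5, 25, 31, 7]
20 vs larger child 31 at index 10, swap → [49, 38, 42, 17, 31, 24, 19, 15, 5, 25, 20, 7]

[49, 38, 42, 17, 31, 24, 19, 15, 5, 25, 20, 7]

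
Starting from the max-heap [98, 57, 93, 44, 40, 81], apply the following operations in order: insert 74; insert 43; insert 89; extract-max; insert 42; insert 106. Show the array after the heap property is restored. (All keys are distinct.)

insert 74:
  append 74 at index 6 → [98, 57, 93, 44, 40, 81, 74] (no swap needed)
insert 43:
  append 43 at index 7 → [98, 57, 93, 44, 40, 81, 74, 43] (no swap needed)
insert 89:
  append 89 at index 8 → [98, 57, 93, 44, 40, 81, 74, 43, 89]
  89 > parent 44 at index 3, swap → [98, 57, 93, 89, 40, 81, 74, 43, 44]
  89 > parent 57 at index 1, swap → [98, 89, 93, 57, 40, 81, 74, 43, 44]
extract-max → returns 98:
  remove root 98; move last element 44 to root → [44, 89, 93, 57, 40, 81, 74, 43]
  44 vs larger child 93 at index 2, swap → [93, 89, 44, 57, 40, 81, 74, 43]
  44 vs larger child 81 at index 5, swap → [93, 89, 81, 57, 40, 44, 74, 43]
insert 42:
  append 42 at index 8 → [93, 89, 81, 57, 40, 44, 74, 43, 42] (no swap needed)
insert 106:
  append 106 at index 9 → [93, 89, 81, 57, 40, 44, 74, 43, 42, 106]
  106 > parent 40 at index 4, swap → [93, 89, 81, 57, 106, 44, 74, 43, 42, 40]
  106 > parent 89 at index 1, swap → [93, 106, 81, 57, 89, 44, 74, 43, 42, 40]
  106 > parent 93 at index 0, swap → [106, 93, 81, 57, 89, 44, 74, 43, 42, 40]

[106, 93, 81, 57, 89, 44, 74, 43, 42, 40]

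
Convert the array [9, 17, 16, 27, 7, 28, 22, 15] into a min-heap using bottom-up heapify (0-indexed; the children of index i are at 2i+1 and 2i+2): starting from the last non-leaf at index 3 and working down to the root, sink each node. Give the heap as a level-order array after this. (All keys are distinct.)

[7, 9, 16, 15, 17, 28, 22, 27]

sift down from index 3:
  27 vs only child 15 at index 7, swap → [9, 17, 16, 15, 7, 28, 22, 27]
sift down from index 2: already satisfies heap property
sift down from index 1:
  17 vs smaller child 7 at index 4, swap → [9, 7, 16, 15, 17, 28, 22, 27]
sift down from index 0:
  9 vs smaller child 7 at index 1, swap → [7, 9, 16, 15, 17, 28, 22, 27]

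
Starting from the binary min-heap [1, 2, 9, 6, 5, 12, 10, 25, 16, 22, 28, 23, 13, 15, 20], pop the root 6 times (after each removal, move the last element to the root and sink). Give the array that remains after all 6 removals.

extract-min #1 returns 1:
  remove root 1; move last element 20 to root → [20, 2, 9, 6, 5, 12, 10, 25, 16, 22, 28, 23, 13, 15]
  20 vs smaller child 2 at index 1, swap → [2, 20, 9, 6, 5, 12, 10, 25, 16, 22, 28, 23, 13, 15]
  20 vs smaller child 5 at index 4, swap → [2, 5, 9, 6, 20, 12, 10, 25, 16, 22, 28, 23, 13, 15]
extract-min #2 returns 2:
  remove root 2; move last element 15 to root → [15, 5, 9, 6, 20, 12, 10, 25, 16, 22, 28, 23, 13]
  15 vs smaller child 5 at index 1, swap → [5, 15, 9, 6, 20, 12, 10, 25, 16, 22, 28, 23, 13]
  15 vs smaller child 6 at index 3, swap → [5, 6, 9, 15, 20, 12, 10, 25, 16, 22, 28, 23, 13]
extract-min #3 returns 5:
  remove root 5; move last element 13 to root → [13, 6, 9, 15, 20, 12, 10, 25, 16, 22, 28, 23]
  13 vs smaller child 6 at index 1, swap → [6, 13, 9, 15, 20, 12, 10, 25, 16, 22, 28, 23]
extract-min #4 returns 6:
  remove root 6; move last element 23 to root → [23, 13, 9, 15, 20, 12, 10, 25, 16, 22, 28]
  23 vs smaller child 9 at index 2, swap → [9, 13, 23, 15, 20, 12, 10, 25, 16, 22, 28]
  23 vs smaller child 10 at index 6, swap → [9, 13, 10, 15, 20, 12, 23, 25, 16, 22, 28]
extract-min #5 returns 9:
  remove root 9; move last element 28 to root → [28, 13, 10, 15, 20, 12, 23, 25, 16, 22]
  28 vs smaller child 10 at index 2, swap → [10, 13, 28, 15, 20, 12, 23, 25, 16, 22]
  28 vs smaller child 12 at index 5, swap → [10, 13, 12, 15, 20, 28, 23, 25, 16, 22]
extract-min #6 returns 10:
  remove root 10; move last element 22 to root → [22, 13, 12, 15, 20, 28, 23, 25, 16]
  22 vs smaller child 12 at index 2, swap → [12, 13, 22, 15, 20, 28, 23, 25, 16]

[12, 13, 22, 15, 20, 28, 23, 25, 16]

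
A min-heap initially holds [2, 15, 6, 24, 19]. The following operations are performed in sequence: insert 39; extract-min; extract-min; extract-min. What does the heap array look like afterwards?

[19, 24, 39]

insert 39:
  append 39 at index 5 → [2, 15, 6, 24, 19, 39] (no swap needed)
extract-min → returns 2:
  remove root 2; move last element 39 to root → [39, 15, 6, 24, 19]
  39 vs smaller child 6 at index 2, swap → [6, 15, 39, 24, 19]
extract-min → returns 6:
  remove root 6; move last element 19 to root → [19, 15, 39, 24]
  19 vs smaller child 15 at index 1, swap → [15, 19, 39, 24]
extract-min → returns 15:
  remove root 15; move last element 24 to root → [24, 19, 39]
  24 vs smaller child 19 at index 1, swap → [19, 24, 39]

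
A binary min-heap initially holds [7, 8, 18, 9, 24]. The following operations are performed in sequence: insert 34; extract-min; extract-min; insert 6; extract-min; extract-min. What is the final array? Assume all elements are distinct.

[18, 24, 34]

insert 34:
  append 34 at index 5 → [7, 8, 18, 9, 24, 34] (no swap needed)
extract-min → returns 7:
  remove root 7; move last element 34 to root → [34, 8, 18, 9, 24]
  34 vs smaller child 8 at index 1, swap → [8, 34, 18, 9, 24]
  34 vs smaller child 9 at index 3, swap → [8, 9, 18, 34, 24]
extract-min → returns 8:
  remove root 8; move last element 24 to root → [24, 9, 18, 34]
  24 vs smaller child 9 at index 1, swap → [9, 24, 18, 34]
insert 6:
  append 6 at index 4 → [9, 24, 18, 34, 6]
  6 < parent 24 at index 1, swap → [9, 6, 18, 34, 24]
  6 < parent 9 at index 0, swap → [6, 9, 18, 34, 24]
extract-min → returns 6:
  remove root 6; move last element 24 to root → [24, 9, 18, 34]
  24 vs smaller child 9 at index 1, swap → [9, 24, 18, 34]
extract-min → returns 9:
  remove root 9; move last element 34 to root → [34, 24, 18]
  34 vs smaller child 18 at index 2, swap → [18, 24, 34]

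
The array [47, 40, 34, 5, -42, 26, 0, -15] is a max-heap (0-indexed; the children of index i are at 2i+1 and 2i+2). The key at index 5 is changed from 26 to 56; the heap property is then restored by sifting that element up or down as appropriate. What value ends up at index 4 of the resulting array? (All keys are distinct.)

-42

set index 5 from 26 to 56 → [47, 40, 34, 5, -42, 56, 0, -15]
56 > parent 34 at index 2, swap → [47, 40, 56, 5, -42, 34, 0, -15]
56 > parent 47 at index 0, swap → [56, 40, 47, 5, -42, 34, 0, -15]
resulting array: [56, 40, 47, 5, -42, 34, 0, -15]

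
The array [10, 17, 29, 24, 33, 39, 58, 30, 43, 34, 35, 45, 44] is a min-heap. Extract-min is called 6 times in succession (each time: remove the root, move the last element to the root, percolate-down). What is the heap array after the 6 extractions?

[34, 43, 35, 44, 45, 39, 58]

extract-min #1 returns 10:
  remove root 10; move last element 44 to root → [44, 17, 29, 24, 33, 39, 58, 30, 43, 34, 35, 45]
  44 vs smaller child 17 at index 1, swap → [17, 44, 29, 24, 33, 39, 58, 30, 43, 34, 35, 45]
  44 vs smaller child 24 at index 3, swap → [17, 24, 29, 44, 33, 39, 58, 30, 43, 34, 35, 45]
  44 vs smaller child 30 at index 7, swap → [17, 24, 29, 30, 33, 39, 58, 44, 43, 34, 35, 45]
extract-min #2 returns 17:
  remove root 17; move last element 45 to root → [45, 24, 29, 30, 33, 39, 58, 44, 43, 34, 35]
  45 vs smaller child 24 at index 1, swap → [24, 45, 29, 30, 33, 39, 58, 44, 43, 34, 35]
  45 vs smaller child 30 at index 3, swap → [24, 30, 29, 45, 33, 39, 58, 44, 43, 34, 35]
  45 vs smaller child 43 at index 8, swap → [24, 30, 29, 43, 33, 39, 58, 44, 45, 34, 35]
extract-min #3 returns 24:
  remove root 24; move last element 35 to root → [35, 30, 29, 43, 33, 39, 58, 44, 45, 34]
  35 vs smaller child 29 at index 2, swap → [29, 30, 35, 43, 33, 39, 58, 44, 45, 34]
extract-min #4 returns 29:
  remove root 29; move last element 34 to root → [34, 30, 35, 43, 33, 39, 58, 44, 45]
  34 vs smaller child 30 at index 1, swap → [30, 34, 35, 43, 33, 39, 58, 44, 45]
  34 vs smaller child 33 at index 4, swap → [30, 33, 35, 43, 34, 39, 58, 44, 45]
extract-min #5 returns 30:
  remove root 30; move last element 45 to root → [45, 33, 35, 43, 34, 39, 58, 44]
  45 vs smaller child 33 at index 1, swap → [33, 45, 35, 43, 34, 39, 58, 44]
  45 vs smaller child 34 at index 4, swap → [33, 34, 35, 43, 45, 39, 58, 44]
extract-min #6 returns 33:
  remove root 33; move last element 44 to root → [44, 34, 35, 43, 45, 39, 58]
  44 vs smaller child 34 at index 1, swap → [34, 44, 35, 43, 45, 39, 58]
  44 vs smaller child 43 at index 3, swap → [34, 43, 35, 44, 45, 39, 58]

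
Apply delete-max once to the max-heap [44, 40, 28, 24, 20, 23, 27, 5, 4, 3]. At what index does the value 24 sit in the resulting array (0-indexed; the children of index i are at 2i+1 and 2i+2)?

remove root 44; move last element 3 to root → [3, 40, 28, 24, 20, 23, 27, 5, 4]
3 vs larger child 40 at index 1, swap → [40, 3, 28, 24, 20, 23, 27, 5, 4]
3 vs larger child 24 at index 3, swap → [40, 24, 28, 3, 20, 23, 27, 5, 4]
3 vs larger child 5 at index 7, swap → [40, 24, 28, 5, 20, 23, 27, 3, 4]
resulting array: [40, 24, 28, 5, 20, 23, 27, 3, 4]

1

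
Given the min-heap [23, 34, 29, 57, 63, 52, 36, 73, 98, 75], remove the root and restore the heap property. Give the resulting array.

[29, 34, 36, 57, 63, 52, 75, 73, 98]

remove root 23; move last element 75 to root → [75, 34, 29, 57, 63, 52, 36, 73, 98]
75 vs smaller child 29 at index 2, swap → [29, 34, 75, 57, 63, 52, 36, 73, 98]
75 vs smaller child 36 at index 6, swap → [29, 34, 36, 57, 63, 52, 75, 73, 98]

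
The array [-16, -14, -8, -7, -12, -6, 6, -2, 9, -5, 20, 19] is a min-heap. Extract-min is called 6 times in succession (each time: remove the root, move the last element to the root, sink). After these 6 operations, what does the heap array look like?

[-5, -2, 6, 20, 9, 19]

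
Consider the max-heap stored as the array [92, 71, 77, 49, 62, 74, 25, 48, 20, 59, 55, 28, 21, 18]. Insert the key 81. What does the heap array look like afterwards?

[92, 71, 81, 49, 62, 74, 77, 48, 20, 59, 55, 28, 21, 18, 25]

append 81 at index 14 → [92, 71, 77, 49, 62, 74, 25, 48, 20, 59, 55, 28, 21, 18, 81]
81 > parent 25 at index 6, swap → [92, 71, 77, 49, 62, 74, 81, 48, 20, 59, 55, 28, 21, 18, 25]
81 > parent 77 at index 2, swap → [92, 71, 81, 49, 62, 74, 77, 48, 20, 59, 55, 28, 21, 18, 25]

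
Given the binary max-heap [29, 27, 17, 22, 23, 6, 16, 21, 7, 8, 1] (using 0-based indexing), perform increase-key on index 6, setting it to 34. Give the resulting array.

[34, 27, 29, 22, 23, 6, 17, 21, 7, 8, 1]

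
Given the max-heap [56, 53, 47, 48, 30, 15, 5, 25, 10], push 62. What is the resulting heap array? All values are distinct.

[62, 56, 47, 48, 53, 15, 5, 25, 10, 30]

append 62 at index 9 → [56, 53, 47, 48, 30, 15, 5, 25, 10, 62]
62 > parent 30 at index 4, swap → [56, 53, 47, 48, 62, 15, 5, 25, 10, 30]
62 > parent 53 at index 1, swap → [56, 62, 47, 48, 53, 15, 5, 25, 10, 30]
62 > parent 56 at index 0, swap → [62, 56, 47, 48, 53, 15, 5, 25, 10, 30]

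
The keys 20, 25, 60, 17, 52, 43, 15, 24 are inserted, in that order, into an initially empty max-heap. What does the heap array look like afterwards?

[60, 52, 43, 24, 20, 25, 15, 17]

Insert 20:
  append 20 at index 0 → [20] (no swap needed)
Insert 25:
  append 25 at index 1 → [20, 25]
  25 > parent 20 at index 0, swap → [25, 20]
Insert 60:
  append 60 at index 2 → [25, 20, 60]
  60 > parent 25 at index 0, swap → [60, 20, 25]
Insert 17:
  append 17 at index 3 → [60, 20, 25, 17] (no swap needed)
Insert 52:
  append 52 at index 4 → [60, 20, 25, 17, 52]
  52 > parent 20 at index 1, swap → [60, 52, 25, 17, 20]
Insert 43:
  append 43 at index 5 → [60, 52, 25, 17, 20, 43]
  43 > parent 25 at index 2, swap → [60, 52, 43, 17, 20, 25]
Insert 15:
  append 15 at index 6 → [60, 52, 43, 17, 20, 25, 15] (no swap needed)
Insert 24:
  append 24 at index 7 → [60, 52, 43, 17, 20, 25, 15, 24]
  24 > parent 17 at index 3, swap → [60, 52, 43, 24, 20, 25, 15, 17]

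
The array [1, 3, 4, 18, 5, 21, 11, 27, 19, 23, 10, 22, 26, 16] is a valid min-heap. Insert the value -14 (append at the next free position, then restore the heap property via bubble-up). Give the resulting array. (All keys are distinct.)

append -14 at index 14 → [1, 3, 4, 18, 5, 21, 11, 27, 19, 23, 10, 22, 26, 16, -14]
-14 < parent 11 at index 6, swap → [1, 3, 4, 18, 5, 21, -14, 27, 19, 23, 10, 22, 26, 16, 11]
-14 < parent 4 at index 2, swap → [1, 3, -14, 18, 5, 21, 4, 27, 19, 23, 10, 22, 26, 16, 11]
-14 < parent 1 at index 0, swap → [-14, 3, 1, 18, 5, 21, 4, 27, 19, 23, 10, 22, 26, 16, 11]

[-14, 3, 1, 18, 5, 21, 4, 27, 19, 23, 10, 22, 26, 16, 11]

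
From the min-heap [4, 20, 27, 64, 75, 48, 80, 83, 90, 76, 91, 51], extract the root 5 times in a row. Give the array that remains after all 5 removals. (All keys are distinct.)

[64, 75, 76, 83, 90, 91, 80]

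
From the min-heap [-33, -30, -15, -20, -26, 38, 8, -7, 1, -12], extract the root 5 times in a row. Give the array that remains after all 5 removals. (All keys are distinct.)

[-12, -7, 8, 38, 1]

extract-min #1 returns -33:
  remove root -33; move last element -12 to root → [-12, -30, -15, -20, -26, 38, 8, -7, 1]
  -12 vs smaller child -30 at index 1, swap → [-30, -12, -15, -20, -26, 38, 8, -7, 1]
  -12 vs smaller child -26 at index 4, swap → [-30, -26, -15, -20, -12, 38, 8, -7, 1]
extract-min #2 returns -30:
  remove root -30; move last element 1 to root → [1, -26, -15, -20, -12, 38, 8, -7]
  1 vs smaller child -26 at index 1, swap → [-26, 1, -15, -20, -12, 38, 8, -7]
  1 vs smaller child -20 at index 3, swap → [-26, -20, -15, 1, -12, 38, 8, -7]
  1 vs only child -7 at index 7, swap → [-26, -20, -15, -7, -12, 38, 8, 1]
extract-min #3 returns -26:
  remove root -26; move last element 1 to root → [1, -20, -15, -7, -12, 38, 8]
  1 vs smaller child -20 at index 1, swap → [-20, 1, -15, -7, -12, 38, 8]
  1 vs smaller child -12 at index 4, swap → [-20, -12, -15, -7, 1, 38, 8]
extract-min #4 returns -20:
  remove root -20; move last element 8 to root → [8, -12, -15, -7, 1, 38]
  8 vs smaller child -15 at index 2, swap → [-15, -12, 8, -7, 1, 38]
extract-min #5 returns -15:
  remove root -15; move last element 38 to root → [38, -12, 8, -7, 1]
  38 vs smaller child -12 at index 1, swap → [-12, 38, 8, -7, 1]
  38 vs smaller child -7 at index 3, swap → [-12, -7, 8, 38, 1]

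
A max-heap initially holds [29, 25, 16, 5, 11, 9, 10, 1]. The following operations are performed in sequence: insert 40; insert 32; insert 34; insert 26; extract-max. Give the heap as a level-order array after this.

insert 40:
  append 40 at index 8 → [29, 25, 16, 5, 11, 9, 10, 1, 40]
  40 > parent 5 at index 3, swap → [29, 25, 16, 40, 11, 9, 10, 1, 5]
  40 > parent 25 at index 1, swap → [29, 40, 16, 25, 11, 9, 10, 1, 5]
  40 > parent 29 at index 0, swap → [40, 29, 16, 25, 11, 9, 10, 1, 5]
insert 32:
  append 32 at index 9 → [40, 29, 16, 25, 11, 9, 10, 1, 5, 32]
  32 > parent 11 at index 4, swap → [40, 29, 16, 25, 32, 9, 10, 1, 5, 11]
  32 > parent 29 at index 1, swap → [40, 32, 16, 25, 29, 9, 10, 1, 5, 11]
insert 34:
  append 34 at index 10 → [40, 32, 16, 25, 29, 9, 10, 1, 5, 11, 34]
  34 > parent 29 at index 4, swap → [40, 32, 16, 25, 34, 9, 10, 1, 5, 11, 29]
  34 > parent 32 at index 1, swap → [40, 34, 16, 25, 32, 9, 10, 1, 5, 11, 29]
insert 26:
  append 26 at index 11 → [40, 34, 16, 25, 32, 9, 10, 1, 5, 11, 29, 26]
  26 > parent 9 at index 5, swap → [40, 34, 16, 25, 32, 26, 10, 1, 5, 11, 29, 9]
  26 > parent 16 at index 2, swap → [40, 34, 26, 25, 32, 16, 10, 1, 5, 11, 29, 9]
extract-max → returns 40:
  remove root 40; move last element 9 to root → [9, 34, 26, 25, 32, 16, 10, 1, 5, 11, 29]
  9 vs larger child 34 at index 1, swap → [34, 9, 26, 25, 32, 16, 10, 1, 5, 11, 29]
  9 vs larger child 32 at index 4, swap → [34, 32, 26, 25, 9, 16, 10, 1, 5, 11, 29]
  9 vs larger child 29 at index 10, swap → [34, 32, 26, 25, 29, 16, 10, 1, 5, 11, 9]

[34, 32, 26, 25, 29, 16, 10, 1, 5, 11, 9]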